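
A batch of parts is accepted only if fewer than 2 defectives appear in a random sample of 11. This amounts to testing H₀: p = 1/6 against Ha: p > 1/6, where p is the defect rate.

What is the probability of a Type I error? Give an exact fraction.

12909191/22674816

Under H₀, K ~ Binomial(11, 1/6); the Type I error rate is P(K ≥ 2).
Via the complement, α = 1 − Σ_{j=0}^{1} C(11,j)(1/6)^j(5/6)^{11-j} = 12909191/22674816.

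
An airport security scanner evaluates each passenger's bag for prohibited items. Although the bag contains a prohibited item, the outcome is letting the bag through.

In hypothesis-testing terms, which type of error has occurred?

Type II error

The null hypothesis here is that the bag contains no prohibited items.
'Letting the bag through' corresponds to failing to reject H₀.
H₀ was not rejected but H₀ is false — a Type II error (false negative).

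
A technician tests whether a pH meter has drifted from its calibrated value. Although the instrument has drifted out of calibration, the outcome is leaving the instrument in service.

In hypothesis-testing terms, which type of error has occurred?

The null hypothesis here is that the instrument is correctly calibrated.
'Leaving the instrument in service' corresponds to failing to reject H₀.
H₀ was not rejected but H₀ is false — a Type II error (false negative).

Type II error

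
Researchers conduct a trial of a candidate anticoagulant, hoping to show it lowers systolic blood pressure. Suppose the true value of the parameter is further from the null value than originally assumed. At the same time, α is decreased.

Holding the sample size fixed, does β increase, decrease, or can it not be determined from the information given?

The first change alone would make β decrease; the second alone would make β increase. Which effect dominates depends on the magnitudes, which are not given.

Cannot be determined from the information given.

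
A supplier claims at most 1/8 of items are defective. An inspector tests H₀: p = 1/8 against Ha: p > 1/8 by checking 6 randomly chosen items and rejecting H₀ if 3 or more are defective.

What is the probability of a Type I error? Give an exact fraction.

3819/131072

The significance level is the probability, assuming p = 1/8, of seeing 3 or more defectives in 6 draws.
α = 1 − P(X ≤ 2) = 1 − 127253/131072 = 3819/131072.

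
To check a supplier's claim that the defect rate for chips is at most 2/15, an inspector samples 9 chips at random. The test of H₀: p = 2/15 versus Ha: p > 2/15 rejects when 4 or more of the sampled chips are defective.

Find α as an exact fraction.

876304928/38443359375

The significance level is the probability, assuming p = 2/15, of seeing 4 or more defectives in 9 draws.
α = 1 − P(K ≤ 3) = 1 − 37567054447/38443359375 = 876304928/38443359375.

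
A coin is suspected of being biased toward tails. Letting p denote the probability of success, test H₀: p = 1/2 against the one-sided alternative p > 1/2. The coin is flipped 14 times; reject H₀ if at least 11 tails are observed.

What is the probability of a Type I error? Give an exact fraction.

The Type I error probability is α = P(S ≥ 11) computed under H₀, where S ~ Binomial(14, 1/2).
Summing the upper tail: (364 + 91 + 14 + 1) / 2^14 = 470/16384 = 235/8192.

235/8192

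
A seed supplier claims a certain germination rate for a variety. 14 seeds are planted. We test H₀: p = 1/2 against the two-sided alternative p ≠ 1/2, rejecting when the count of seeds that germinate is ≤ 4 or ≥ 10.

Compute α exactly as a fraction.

1471/8192

The significance level is the null-hypothesis probability of the rejection region {≤4} ∪ {≥10}.
Each tail has probability (1 + 14 + 91 + 364 + 1001)/16384; doubling gives α = 2942/16384 = 1471/8192.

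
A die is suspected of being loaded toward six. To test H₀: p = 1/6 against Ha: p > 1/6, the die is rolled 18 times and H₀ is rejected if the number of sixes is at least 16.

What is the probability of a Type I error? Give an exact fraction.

979/25389989167104

Under H₀, K ~ Binomial(18, 1/6), and α = P(K ≥ 16).
Adding the binomial terms for j = 16 through 18 with p = 1/6 yields 979/25389989167104.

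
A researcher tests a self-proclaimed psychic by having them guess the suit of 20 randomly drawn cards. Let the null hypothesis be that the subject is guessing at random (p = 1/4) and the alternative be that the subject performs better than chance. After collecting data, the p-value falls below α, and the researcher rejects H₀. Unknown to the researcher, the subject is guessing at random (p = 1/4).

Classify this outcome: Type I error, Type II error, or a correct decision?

H₀ was rejected, but H₀ is actually true.
Rejecting a true null hypothesis is a Type I error (false positive).

Type I error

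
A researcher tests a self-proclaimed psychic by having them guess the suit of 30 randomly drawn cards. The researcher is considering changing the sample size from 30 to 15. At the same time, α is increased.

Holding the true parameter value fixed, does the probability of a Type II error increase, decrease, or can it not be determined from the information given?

The first change alone would make β increase; the second alone would make β decrease. Which effect dominates depends on the magnitudes, which are not given.

Cannot be determined from the information given.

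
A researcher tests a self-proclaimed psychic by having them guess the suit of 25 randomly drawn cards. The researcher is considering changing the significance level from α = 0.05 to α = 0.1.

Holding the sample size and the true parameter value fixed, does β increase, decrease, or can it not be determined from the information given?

It decreases.

Relaxing α lowers the evidence threshold; under Ha, outcomes that previously fell short now trigger rejection.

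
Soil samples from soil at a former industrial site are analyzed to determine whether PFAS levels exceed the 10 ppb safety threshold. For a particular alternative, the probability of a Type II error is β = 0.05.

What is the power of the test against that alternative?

0.95

Power = 1 − β = 1 − 0.05 = 0.95.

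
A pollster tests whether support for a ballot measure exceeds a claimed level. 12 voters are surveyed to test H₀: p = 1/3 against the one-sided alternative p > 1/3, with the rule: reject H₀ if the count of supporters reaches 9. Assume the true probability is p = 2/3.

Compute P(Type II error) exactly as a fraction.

β = P(fail to reject H₀ | Ha true) = P(Y ≤ 8 | p = 2/3), Y ~ Binomial(12, 2/3).
Adding the binomial probabilities P(Y=0)+…+P(Y=8) at p = 2/3 gives 107515/177147.

107515/177147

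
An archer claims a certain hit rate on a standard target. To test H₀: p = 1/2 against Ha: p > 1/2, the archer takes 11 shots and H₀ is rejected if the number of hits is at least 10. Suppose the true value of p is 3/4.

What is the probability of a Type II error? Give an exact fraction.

β = P(fail to reject H₀ | Ha true) = P(Y ≤ 9 | p = 3/4), Y ~ Binomial(11, 3/4).
Equivalently, β = 1 − P(Y ≥ 10) = 1683809/2097152.

1683809/2097152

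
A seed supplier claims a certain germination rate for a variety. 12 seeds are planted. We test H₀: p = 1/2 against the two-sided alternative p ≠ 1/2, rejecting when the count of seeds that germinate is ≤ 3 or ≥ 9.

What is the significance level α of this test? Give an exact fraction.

Under H₀, S ~ Binomial(12, 1/2); α is the probability of landing in either tail, P(S ≤ 3) + P(S ≥ 9).
By symmetry, α = 2·P(S ≤ 3) = 2·(1 + 12 + 66 + 220)/4096 = 598/4096 = 299/2048.

299/2048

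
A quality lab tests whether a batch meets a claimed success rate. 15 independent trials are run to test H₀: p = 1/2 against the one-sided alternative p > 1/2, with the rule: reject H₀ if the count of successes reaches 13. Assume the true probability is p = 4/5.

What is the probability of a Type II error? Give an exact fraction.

Under the alternative p = 4/5, Y ~ Binomial(15, 4/5); β is the probability the test does not reject, P(Y < 13).
Adding the binomial probabilities P(Y=0)+…+P(Y=12) at p = 4/5 gives 18370873741/30517578125.

18370873741/30517578125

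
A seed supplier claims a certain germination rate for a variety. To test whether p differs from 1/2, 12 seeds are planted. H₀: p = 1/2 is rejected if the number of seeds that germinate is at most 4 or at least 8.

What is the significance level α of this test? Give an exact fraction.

397/1024

α = P(K ≤ 4 or K ≥ 8 | p = 1/2), K ~ Binomial(12, 1/2).
The two tails are symmetric, so α = 2·(1 + 12 + 66 + 220 + 495)/2^12 = 1588/4096 = 397/1024.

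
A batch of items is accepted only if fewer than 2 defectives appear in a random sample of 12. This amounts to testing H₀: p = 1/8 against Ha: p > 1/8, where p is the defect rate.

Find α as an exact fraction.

The significance level is the probability, assuming p = 1/8, of seeing 2 or more defectives in 12 draws.
α = 1 − P(Y ≤ 1) = 1 − 37569208117/68719476736 = 31150268619/68719476736.

31150268619/68719476736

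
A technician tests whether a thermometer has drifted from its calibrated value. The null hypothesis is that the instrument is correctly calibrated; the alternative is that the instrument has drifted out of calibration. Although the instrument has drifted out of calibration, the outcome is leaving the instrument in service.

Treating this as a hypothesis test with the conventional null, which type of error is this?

Type II error

'Leaving the instrument in service' corresponds to failing to reject H₀.
H₀ was not rejected but H₀ is false — a Type II error (false negative).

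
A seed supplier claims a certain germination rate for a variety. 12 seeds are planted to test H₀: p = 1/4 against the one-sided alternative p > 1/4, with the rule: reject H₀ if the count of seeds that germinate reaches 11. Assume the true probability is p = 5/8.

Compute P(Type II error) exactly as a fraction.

A Type II error is failing to reject when Ha holds: with p = 5/8, β = P(K ≤ 10).
Summing C(12,j)·(5/8)^j·(3/8)^{12-j} for j = 0..10 gives 66717523611/68719476736.

66717523611/68719476736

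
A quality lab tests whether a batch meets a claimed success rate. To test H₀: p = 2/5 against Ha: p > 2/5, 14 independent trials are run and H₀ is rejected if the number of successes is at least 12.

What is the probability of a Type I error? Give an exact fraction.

Under H₀, S ~ Binomial(14, 2/5), and α = P(S ≥ 12).
Adding the binomial terms for j = 12 through 14 with p = 2/5 yields 3715072/6103515625.

3715072/6103515625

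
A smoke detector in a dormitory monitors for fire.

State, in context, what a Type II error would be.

With the conventional null hypothesis that there is no fire:
A Type II error is failing to reject H₀ when H₀ is false.
Here that means remaining silent when actually there is a fire.

A Type II error would mean concluding that there is no fire (or at least failing to establish that there is a fire) when in fact there is a fire.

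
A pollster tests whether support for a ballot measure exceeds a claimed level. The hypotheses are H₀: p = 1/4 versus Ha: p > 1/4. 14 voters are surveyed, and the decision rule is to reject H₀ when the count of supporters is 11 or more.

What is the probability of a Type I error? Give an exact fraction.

Under H₀, X ~ Binomial(14, 1/4), and α = P(X ≥ 11).
Summing C(14,j)(1/4)^j(3/4)^{14−j} for j = 11,…,14 gives 5345/134217728.

5345/134217728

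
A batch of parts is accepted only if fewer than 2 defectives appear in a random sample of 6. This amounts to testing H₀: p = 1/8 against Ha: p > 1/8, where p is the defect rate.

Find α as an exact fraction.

43653/262144

Under H₀, S ~ Binomial(6, 1/8); the Type I error rate is P(S ≥ 2).
Computing the lower-tail complement: 1 − 218491/262144 = 43653/262144.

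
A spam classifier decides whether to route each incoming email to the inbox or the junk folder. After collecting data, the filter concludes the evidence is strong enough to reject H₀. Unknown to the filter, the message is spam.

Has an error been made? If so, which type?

No error — this is a correct decision.

The conventional null hypothesis here is that the message is legitimate (not spam).
The test rejected a false H₀ — the decision matches the true state.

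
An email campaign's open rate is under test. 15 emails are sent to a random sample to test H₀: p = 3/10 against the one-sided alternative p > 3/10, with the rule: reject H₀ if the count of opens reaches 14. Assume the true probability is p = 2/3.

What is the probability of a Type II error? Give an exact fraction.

A Type II error is failing to reject when Ha holds: with p = 2/3, β = P(S ≤ 13).
Adding the binomial probabilities P(S=0)+…+P(S=13) at p = 2/3 gives 14070379/14348907.

14070379/14348907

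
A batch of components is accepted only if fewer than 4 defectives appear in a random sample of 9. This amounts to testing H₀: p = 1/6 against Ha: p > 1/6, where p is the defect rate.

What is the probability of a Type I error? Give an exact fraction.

Under H₀, X ~ Binomial(9, 1/6); the Type I error rate is P(X ≥ 4).
α = 1 − P(X ≤ 3) = 1 − 4796875/5038848 = 241973/5038848.

241973/5038848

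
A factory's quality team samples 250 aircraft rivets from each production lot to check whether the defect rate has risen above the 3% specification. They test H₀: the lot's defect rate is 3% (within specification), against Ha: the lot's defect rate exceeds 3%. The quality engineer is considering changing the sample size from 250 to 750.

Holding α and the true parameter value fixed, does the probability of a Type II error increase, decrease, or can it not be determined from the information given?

It decreases.

More data shrinks sampling variability; the test statistic under Ha concentrates further from the null value, making rejection more likely.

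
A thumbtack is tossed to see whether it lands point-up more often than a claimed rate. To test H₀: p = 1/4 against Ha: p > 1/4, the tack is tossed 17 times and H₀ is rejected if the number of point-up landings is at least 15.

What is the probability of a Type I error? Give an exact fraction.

319/4294967296

α = P(reject H₀ | H₀ true) = P(K ≥ 15 | p = 1/4), with K ~ Binomial(17, 1/4).
Adding the binomial terms for j = 15 through 17 with p = 1/4 yields 319/4294967296.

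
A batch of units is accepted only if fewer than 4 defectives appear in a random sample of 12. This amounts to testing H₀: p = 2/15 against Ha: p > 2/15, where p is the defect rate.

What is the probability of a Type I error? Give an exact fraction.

The significance level is the probability, assuming p = 2/15, of seeing 4 or more defectives in 12 draws.
Computing the lower-tail complement: 1 − 8091233021599/8649755859375 = 558522837776/8649755859375.

558522837776/8649755859375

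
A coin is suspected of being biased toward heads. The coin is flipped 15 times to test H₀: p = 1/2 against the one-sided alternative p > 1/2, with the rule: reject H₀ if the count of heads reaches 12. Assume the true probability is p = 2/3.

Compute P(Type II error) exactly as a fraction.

A Type II error is failing to reject when Ha holds: with p = 2/3, β = P(K ≤ 11).
Adding the binomial probabilities P(K=0)+…+P(K=11) at p = 2/3 gives 11346539/14348907.

11346539/14348907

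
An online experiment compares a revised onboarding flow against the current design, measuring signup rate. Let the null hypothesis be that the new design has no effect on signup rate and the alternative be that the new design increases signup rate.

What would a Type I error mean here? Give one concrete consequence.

A Type I error is rejecting H₀ when H₀ is true.
Here that means shipping the new feature to all users when actually the new design has no effect on signup rate.

A Type I error would mean concluding that the new design increases signup rate when in fact the new design has no effect on signup rate. Consequence: engineering effort is spent shipping a change that doesn't actually help.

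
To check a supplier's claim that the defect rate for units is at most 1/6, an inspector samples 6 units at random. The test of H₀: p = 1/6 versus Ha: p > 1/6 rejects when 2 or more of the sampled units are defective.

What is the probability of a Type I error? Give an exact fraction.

12281/46656

α = P(reject H₀ | H₀ true) = P(X ≥ 2 | p = 1/6), X ~ Binomial(6, 1/6).
Computing the lower-tail complement: 1 − 34375/46656 = 12281/46656.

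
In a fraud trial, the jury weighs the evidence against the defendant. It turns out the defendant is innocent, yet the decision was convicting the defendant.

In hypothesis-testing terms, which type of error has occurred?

The null hypothesis here is that the defendant is innocent.
'Convicting the defendant' corresponds to rejecting H₀.
H₀ was rejected but H₀ is true — a Type I error (false positive).

Type I error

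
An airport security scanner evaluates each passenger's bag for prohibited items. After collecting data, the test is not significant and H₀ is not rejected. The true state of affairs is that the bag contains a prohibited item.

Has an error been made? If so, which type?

The conventional null hypothesis here is that the bag contains no prohibited items.
H₀ was not rejected, but H₀ is actually false.
Failing to reject a false null hypothesis is a Type II error (false negative).

Type II error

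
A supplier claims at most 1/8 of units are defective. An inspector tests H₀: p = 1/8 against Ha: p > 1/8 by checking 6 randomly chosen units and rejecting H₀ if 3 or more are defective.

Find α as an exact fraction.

3819/131072

The significance level is the probability, assuming p = 1/8, of seeing 3 or more defectives in 6 draws.
Computing the lower-tail complement: 1 − 127253/131072 = 3819/131072.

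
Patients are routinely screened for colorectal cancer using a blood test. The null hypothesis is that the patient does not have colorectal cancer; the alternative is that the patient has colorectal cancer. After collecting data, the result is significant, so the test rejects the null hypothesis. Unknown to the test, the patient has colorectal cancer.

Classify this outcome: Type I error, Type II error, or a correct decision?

Neither — the decision is correct.

The test rejected a false H₀ — the decision matches the true state.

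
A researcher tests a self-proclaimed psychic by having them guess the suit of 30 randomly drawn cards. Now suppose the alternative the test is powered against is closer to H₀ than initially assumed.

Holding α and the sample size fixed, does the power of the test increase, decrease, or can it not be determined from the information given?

A smaller true effect puts the Ha sampling distribution closer to H₀, so more of it falls in the non-rejection region.
Since power = 1 − β and β increases, power decreases.

It decreases.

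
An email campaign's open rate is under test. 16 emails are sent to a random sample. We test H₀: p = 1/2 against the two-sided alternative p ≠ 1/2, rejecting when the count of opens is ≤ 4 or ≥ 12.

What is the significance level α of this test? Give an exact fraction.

2517/32768

Under H₀, S ~ Binomial(16, 1/2); α is the probability of landing in either tail, P(S ≤ 4) + P(S ≥ 12).
By symmetry, α = 2·P(S ≤ 4) = 2·(1 + 16 + 120 + 560 + 1820)/65536 = 5034/65536 = 2517/32768.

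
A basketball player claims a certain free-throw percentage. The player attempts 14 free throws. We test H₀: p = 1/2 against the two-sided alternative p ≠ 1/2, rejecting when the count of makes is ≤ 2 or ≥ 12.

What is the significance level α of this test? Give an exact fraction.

53/4096

α = P(X ≤ 2 or X ≥ 12 | p = 1/2), X ~ Binomial(14, 1/2).
By symmetry, α = 2·P(X ≤ 2) = 2·(1 + 14 + 91)/16384 = 212/16384 = 53/4096.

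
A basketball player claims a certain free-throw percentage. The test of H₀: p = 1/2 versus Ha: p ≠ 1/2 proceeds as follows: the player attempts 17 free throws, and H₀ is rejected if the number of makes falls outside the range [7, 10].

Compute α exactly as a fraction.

10889/32768

The significance level is the null-hypothesis probability of the rejection region {≤6} ∪ {≥11}.
Each tail has probability (1 + 17 + 136 + 680 + 2380 + 6188 + 12376)/131072; doubling gives α = 43556/131072 = 10889/32768.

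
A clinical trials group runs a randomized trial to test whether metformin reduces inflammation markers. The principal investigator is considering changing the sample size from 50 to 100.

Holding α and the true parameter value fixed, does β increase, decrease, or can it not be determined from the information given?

It decreases.

A larger sample reduces the standard error, pulling the sampling distribution under Ha further from the non-rejection region.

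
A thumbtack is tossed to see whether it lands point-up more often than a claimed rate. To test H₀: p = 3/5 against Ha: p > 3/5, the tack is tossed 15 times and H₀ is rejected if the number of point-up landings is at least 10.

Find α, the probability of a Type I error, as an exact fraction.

The Type I error probability is α = P(S ≥ 10) computed under H₀, where S ~ Binomial(15, 3/5).
P(S ≥ 10) = Σ_{j=10}^{15} C(15,j)·(3/5)^j·(2/5)^{15-j} = 12305162061/30517578125.

12305162061/30517578125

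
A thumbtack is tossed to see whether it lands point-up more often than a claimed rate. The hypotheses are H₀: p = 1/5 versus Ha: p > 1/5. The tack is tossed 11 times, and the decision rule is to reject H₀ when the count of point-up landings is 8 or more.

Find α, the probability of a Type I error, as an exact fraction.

2297/9765625

Under H₀, K ~ Binomial(11, 1/5), and α = P(K ≥ 8).
Summing C(11,j)(1/5)^j(4/5)^{11−j} for j = 8,…,11 gives 2297/9765625.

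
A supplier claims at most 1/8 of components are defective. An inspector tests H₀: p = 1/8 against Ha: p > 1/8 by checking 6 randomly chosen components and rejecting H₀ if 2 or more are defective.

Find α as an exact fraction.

α = P(reject H₀ | H₀ true) = P(Y ≥ 2 | p = 1/8), Y ~ Binomial(6, 1/8).
Via the complement, α = 1 − Σ_{j=0}^{1} C(6,j)(1/8)^j(7/8)^{6-j} = 43653/262144.

43653/262144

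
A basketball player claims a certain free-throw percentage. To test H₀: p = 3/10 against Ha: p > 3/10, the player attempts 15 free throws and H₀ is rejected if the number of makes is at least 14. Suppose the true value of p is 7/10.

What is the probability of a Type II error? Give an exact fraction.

β = P(fail to reject H₀ | Ha true) = P(X ≤ 13 | p = 7/10), X ~ Binomial(15, 7/10).
Adding the binomial probabilities P(X=0)+…+P(X=13) at p = 7/10 gives 241183100052963/250000000000000.

241183100052963/250000000000000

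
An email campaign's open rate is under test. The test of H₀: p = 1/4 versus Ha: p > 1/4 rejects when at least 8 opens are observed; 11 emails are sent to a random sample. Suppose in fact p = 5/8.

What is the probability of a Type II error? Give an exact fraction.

β = P(fail to reject H₀ | Ha true) = P(K ≤ 7 | p = 5/8), K ~ Binomial(11, 5/8).
Equivalently, β = 1 − P(K ≥ 8) = 688976199/1073741824.

688976199/1073741824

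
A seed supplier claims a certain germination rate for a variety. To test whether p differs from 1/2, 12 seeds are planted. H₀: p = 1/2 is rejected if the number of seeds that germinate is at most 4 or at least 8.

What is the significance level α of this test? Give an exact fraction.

397/1024

α = P(Y ≤ 4 or Y ≥ 8 | p = 1/2), Y ~ Binomial(12, 1/2).
Each tail has probability (1 + 12 + 66 + 220 + 495)/4096; doubling gives α = 1588/4096 = 397/1024.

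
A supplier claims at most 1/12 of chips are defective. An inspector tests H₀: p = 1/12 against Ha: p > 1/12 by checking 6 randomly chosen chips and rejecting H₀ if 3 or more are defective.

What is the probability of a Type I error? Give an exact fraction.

14251/1492992

α = P(reject H₀ | H₀ true) = P(X ≥ 3 | p = 1/12), X ~ Binomial(6, 1/12).
α = 1 − P(X ≤ 2) = 1 − 1478741/1492992 = 14251/1492992.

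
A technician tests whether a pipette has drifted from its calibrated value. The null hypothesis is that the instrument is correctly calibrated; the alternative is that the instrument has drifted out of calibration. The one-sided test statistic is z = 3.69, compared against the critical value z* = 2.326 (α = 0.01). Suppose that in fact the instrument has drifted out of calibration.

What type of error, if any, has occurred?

Neither — the decision is correct.

Since z = 3.69 > z* = 2.326, H₀ is rejected.
H₀ is false (actually the instrument has drifted out of calibration).
The decision matches the true state — no error.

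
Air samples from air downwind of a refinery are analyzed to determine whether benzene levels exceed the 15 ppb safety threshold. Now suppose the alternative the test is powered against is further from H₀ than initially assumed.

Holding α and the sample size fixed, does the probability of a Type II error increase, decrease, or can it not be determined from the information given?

It decreases.

A bigger departure from H₀ is easier for the test to detect, so it fails to reject less often.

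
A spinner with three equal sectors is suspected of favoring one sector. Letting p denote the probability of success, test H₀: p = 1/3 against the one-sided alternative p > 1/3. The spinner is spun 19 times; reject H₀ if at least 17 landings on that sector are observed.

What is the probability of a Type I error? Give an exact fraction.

α = P(reject H₀ | H₀ true) = P(K ≥ 17 | p = 1/3), with K ~ Binomial(19, 1/3).
P(K ≥ 17) = Σ_{j=17}^{19} C(19,j)·(1/3)^j·(2/3)^{19-j} = 241/387420489.

241/387420489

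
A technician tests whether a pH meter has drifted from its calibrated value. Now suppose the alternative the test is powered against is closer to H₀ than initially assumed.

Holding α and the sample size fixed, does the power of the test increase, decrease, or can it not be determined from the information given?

A smaller departure from H₀ means the test statistic under Ha is distributed closer to where it would be under H₀; rejection becomes less likely.
Since power = 1 − β and β increases, power decreases.

It decreases.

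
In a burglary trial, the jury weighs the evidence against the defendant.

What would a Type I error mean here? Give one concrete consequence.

With the conventional null hypothesis that the defendant is innocent:
A Type I error is rejecting H₀ when H₀ is true.
Here that means convicting the defendant when actually the defendant is innocent.

A Type I error would mean concluding that the defendant is guilty when in fact the defendant is innocent. Consequence: an innocent person is convicted and punished.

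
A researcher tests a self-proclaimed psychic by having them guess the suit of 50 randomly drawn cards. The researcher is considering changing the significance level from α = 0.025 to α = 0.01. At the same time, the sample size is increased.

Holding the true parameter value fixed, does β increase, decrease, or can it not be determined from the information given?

The first change alone would make β increase; the second alone would make β decrease. Which effect dominates depends on the magnitudes, which are not given.

Cannot be determined from the information given.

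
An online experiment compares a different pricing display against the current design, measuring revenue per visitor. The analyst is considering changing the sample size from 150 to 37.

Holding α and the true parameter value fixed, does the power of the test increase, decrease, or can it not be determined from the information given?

Reducing n widens both sampling distributions, so the test has less ability to distinguish Ha from H₀.
Since power = 1 − β and β increases, power decreases.

It decreases.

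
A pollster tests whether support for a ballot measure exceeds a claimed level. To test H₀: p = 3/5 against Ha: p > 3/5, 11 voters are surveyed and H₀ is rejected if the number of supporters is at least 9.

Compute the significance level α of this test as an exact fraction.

Under H₀, X ~ Binomial(11, 3/5), and α = P(X ≥ 9).
P(X ≥ 9) = Σ_{j=9}^{11} C(11,j)·(3/5)^j·(2/5)^{11-j} = 1161297/9765625.

1161297/9765625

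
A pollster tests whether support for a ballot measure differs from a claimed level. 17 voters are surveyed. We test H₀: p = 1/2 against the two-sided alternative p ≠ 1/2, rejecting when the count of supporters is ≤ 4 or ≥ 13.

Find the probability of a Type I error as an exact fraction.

1607/32768

Under H₀, X ~ Binomial(17, 1/2); α is the probability of landing in either tail, P(X ≤ 4) + P(X ≥ 13).
By symmetry, α = 2·P(X ≤ 4) = 2·(1 + 17 + 136 + 680 + 2380)/131072 = 6428/131072 = 1607/32768.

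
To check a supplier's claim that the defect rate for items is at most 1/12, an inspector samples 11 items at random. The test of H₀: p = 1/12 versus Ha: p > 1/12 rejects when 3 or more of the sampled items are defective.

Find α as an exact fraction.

1581403943/27518828544

α = P(reject H₀ | H₀ true) = P(K ≥ 3 | p = 1/12), K ~ Binomial(11, 1/12).
Via the complement, α = 1 − Σ_{j=0}^{2} C(11,j)(1/12)^j(11/12)^{11-j} = 1581403943/27518828544.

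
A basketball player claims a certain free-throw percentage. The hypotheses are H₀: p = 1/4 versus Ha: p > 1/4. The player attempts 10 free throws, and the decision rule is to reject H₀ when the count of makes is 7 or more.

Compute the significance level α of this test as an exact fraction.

919/262144

The Type I error probability is α = P(S ≥ 7) computed under H₀, where S ~ Binomial(10, 1/4).
P(S ≥ 7) = Σ_{j=7}^{10} C(10,j)·(1/4)^j·(3/4)^{10-j} = 919/262144.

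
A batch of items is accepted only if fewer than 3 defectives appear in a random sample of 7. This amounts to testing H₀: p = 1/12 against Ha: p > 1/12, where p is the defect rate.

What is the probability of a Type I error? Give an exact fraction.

The significance level is the probability, assuming p = 1/12, of seeing 3 or more defectives in 7 draws.
Via the complement, α = 1 − Σ_{j=0}^{2} C(7,j)(1/12)^j(11/12)^{7-j} = 187213/11943936.

187213/11943936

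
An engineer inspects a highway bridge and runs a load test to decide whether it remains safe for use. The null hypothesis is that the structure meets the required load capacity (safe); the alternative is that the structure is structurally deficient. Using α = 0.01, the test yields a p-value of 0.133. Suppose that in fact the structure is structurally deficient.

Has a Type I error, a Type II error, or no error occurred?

Since p = 0.133 ≥ α = 0.01, H₀ is not rejected.
H₀ is false (actually the structure is structurally deficient).
Failing to reject a false H₀ is a Type II error.

Type II error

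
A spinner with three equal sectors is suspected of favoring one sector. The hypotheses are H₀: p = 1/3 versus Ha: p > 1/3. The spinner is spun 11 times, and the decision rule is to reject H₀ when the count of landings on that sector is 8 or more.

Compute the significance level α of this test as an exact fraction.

521/59049

Under H₀, K ~ Binomial(11, 1/3), and α = P(K ≥ 8).
P(K ≥ 8) = Σ_{j=8}^{11} C(11,j)·(1/3)^j·(2/3)^{11-j} = 521/59049.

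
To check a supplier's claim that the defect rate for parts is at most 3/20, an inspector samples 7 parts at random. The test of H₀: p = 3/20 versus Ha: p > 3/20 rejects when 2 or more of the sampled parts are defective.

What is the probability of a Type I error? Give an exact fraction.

181386189/640000000

Under H₀, S ~ Binomial(7, 3/20); the Type I error rate is P(S ≥ 2).
Via the complement, α = 1 − Σ_{j=0}^{1} C(7,j)(3/20)^j(17/20)^{7-j} = 181386189/640000000.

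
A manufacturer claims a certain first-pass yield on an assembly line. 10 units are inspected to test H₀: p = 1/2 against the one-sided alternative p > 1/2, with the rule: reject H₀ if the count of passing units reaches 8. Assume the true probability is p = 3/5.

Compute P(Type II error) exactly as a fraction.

8131936/9765625

β = P(fail to reject H₀ | Ha true) = P(S ≤ 7 | p = 3/5), S ~ Binomial(10, 3/5).
Adding the binomial probabilities P(S=0)+…+P(S=7) at p = 3/5 gives 8131936/9765625.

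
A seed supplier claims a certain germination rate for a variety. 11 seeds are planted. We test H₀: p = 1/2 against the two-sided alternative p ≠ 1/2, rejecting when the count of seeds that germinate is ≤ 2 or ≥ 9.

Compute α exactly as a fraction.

67/1024

α = P(Y ≤ 2 or Y ≥ 9 | p = 1/2), Y ~ Binomial(11, 1/2).
The two tails are symmetric, so α = 2·(1 + 11 + 55)/2^11 = 134/2048 = 67/1024.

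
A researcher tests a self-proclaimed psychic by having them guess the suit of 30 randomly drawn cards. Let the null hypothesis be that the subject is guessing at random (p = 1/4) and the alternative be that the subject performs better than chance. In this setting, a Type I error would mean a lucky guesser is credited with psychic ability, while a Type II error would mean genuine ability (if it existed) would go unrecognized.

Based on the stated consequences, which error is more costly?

The Type I consequence (a lucky guesser is credited with psychic ability) is more severe than the Type II consequence (genuine ability (if it existed) would go unrecognized).

Type I error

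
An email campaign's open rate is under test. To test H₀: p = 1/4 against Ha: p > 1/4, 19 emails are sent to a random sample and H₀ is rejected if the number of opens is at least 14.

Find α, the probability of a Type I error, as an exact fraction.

The Type I error probability is α = P(X ≥ 14) computed under H₀, where X ~ Binomial(19, 1/4).
P(X ≥ 14) = Σ_{j=14}^{19} C(19,j)·(1/4)^j·(3/4)^{19-j} = 395915/34359738368.

395915/34359738368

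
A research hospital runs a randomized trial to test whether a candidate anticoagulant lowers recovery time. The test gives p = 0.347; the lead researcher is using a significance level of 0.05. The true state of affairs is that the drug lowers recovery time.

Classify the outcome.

The conventional null hypothesis is that the drug has no effect on recovery time.
Since p = 0.347 ≥ α = 0.05, H₀ is not rejected.
H₀ is false (actually the drug lowers recovery time).
Failing to reject a false H₀ is a Type II error.

Type II error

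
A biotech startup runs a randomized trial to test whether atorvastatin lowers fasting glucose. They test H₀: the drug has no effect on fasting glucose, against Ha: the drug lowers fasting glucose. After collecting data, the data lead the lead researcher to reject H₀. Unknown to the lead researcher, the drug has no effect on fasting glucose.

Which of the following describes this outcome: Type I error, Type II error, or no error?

H₀ was rejected, but H₀ is actually true.
Rejecting a true null hypothesis is a Type I error (false positive).

Type I error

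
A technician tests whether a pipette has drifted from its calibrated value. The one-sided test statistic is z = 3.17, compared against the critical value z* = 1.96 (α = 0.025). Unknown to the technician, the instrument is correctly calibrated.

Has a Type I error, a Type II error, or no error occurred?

Type I error

The conventional null hypothesis is that the instrument is correctly calibrated.
Since z = 3.17 > z* = 1.96, H₀ is rejected.
H₀ is true (actually the instrument is correctly calibrated).
Rejecting a true H₀ is a Type I error.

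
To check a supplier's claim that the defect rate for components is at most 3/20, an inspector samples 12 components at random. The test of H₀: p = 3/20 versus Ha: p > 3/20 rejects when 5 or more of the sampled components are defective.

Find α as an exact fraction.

9798413783967/409600000000000

Under H₀, Y ~ Binomial(12, 3/20); the Type I error rate is P(Y ≥ 5).
Via the complement, α = 1 − Σ_{j=0}^{4} C(12,j)(3/20)^j(17/20)^{12-j} = 9798413783967/409600000000000.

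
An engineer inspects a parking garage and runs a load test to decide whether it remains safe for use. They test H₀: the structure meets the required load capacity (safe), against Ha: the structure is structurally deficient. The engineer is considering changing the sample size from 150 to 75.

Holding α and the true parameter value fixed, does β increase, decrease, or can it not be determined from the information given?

Reducing n widens both sampling distributions, so the test has less ability to distinguish Ha from H₀.

It increases.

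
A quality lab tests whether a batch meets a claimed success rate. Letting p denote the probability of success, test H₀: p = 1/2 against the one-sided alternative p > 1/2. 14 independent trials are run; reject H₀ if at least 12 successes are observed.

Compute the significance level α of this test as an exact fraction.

53/8192

The Type I error probability is α = P(S ≥ 12) computed under H₀, where S ~ Binomial(14, 1/2).
That's C(14,12) + C(14,13) + C(14,14) over 2^14, i.e. (91 + 14 + 1)/16384 = 106/16384 = 53/8192.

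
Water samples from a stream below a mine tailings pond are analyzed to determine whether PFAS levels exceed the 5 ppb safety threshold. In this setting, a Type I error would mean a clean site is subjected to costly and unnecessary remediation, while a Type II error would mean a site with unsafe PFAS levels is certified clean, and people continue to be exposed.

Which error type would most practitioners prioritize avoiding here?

Type II error

The Type II consequence (a site with unsafe PFAS levels is certified clean, and people continue to be exposed) is more severe than the Type I consequence (a clean site is subjected to costly and unnecessary remediation).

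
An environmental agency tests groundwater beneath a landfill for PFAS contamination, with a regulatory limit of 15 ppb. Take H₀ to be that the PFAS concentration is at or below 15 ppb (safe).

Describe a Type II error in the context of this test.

A Type II error is failing to reject H₀ when H₀ is false.
Here that means certifying the site as safe when actually the PFAS concentration exceeds 15 ppb.

A Type II error would mean concluding that the PFAS concentration is at or below 15 ppb (safe) (or at least failing to establish that the PFAS concentration exceeds 15 ppb) when in fact the PFAS concentration exceeds 15 ppb.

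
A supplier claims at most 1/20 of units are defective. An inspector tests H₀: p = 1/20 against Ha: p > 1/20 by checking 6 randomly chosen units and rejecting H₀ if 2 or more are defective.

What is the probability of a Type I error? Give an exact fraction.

Under H₀, S ~ Binomial(6, 1/20); the Type I error rate is P(S ≥ 2).
Via the complement, α = 1 − Σ_{j=0}^{1} C(6,j)(1/20)^j(19/20)^{6-j} = 83901/2560000.

83901/2560000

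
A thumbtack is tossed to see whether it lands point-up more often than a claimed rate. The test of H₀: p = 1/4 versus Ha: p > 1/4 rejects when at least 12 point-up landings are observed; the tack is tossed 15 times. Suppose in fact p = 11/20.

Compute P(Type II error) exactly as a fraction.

A Type II error is failing to reject when Ha holds: with p = 11/20, β = P(Y ≤ 11).
Adding the binomial probabilities P(Y=0)+…+P(Y=11) at p = 11/20 gives 7844484964274060391/8192000000000000000.

7844484964274060391/8192000000000000000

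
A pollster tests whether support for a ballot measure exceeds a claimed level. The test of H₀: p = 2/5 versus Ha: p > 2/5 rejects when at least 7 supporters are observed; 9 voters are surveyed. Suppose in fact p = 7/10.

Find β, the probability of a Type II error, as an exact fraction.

Under the alternative p = 7/10, Y ~ Binomial(9, 7/10); β is the probability the test does not reject, P(Y < 7).
Summing C(9,j)·(7/10)^j·(3/10)^{9-j} for j = 0..6 gives 268584417/500000000.

268584417/500000000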